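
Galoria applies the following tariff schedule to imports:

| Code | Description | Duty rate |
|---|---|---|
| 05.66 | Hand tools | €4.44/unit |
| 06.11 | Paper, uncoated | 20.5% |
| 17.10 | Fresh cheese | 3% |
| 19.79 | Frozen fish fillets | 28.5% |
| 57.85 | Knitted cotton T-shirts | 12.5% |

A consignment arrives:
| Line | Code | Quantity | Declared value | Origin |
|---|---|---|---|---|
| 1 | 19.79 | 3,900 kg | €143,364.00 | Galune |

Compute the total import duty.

Line 1 (19.79, Galune, 3,900 kg, €143,364.00):
Base rate for 19.79 is 28.5%.
Duty = €143,364.00 × 28.5% = €40,858.74.

€40,858.74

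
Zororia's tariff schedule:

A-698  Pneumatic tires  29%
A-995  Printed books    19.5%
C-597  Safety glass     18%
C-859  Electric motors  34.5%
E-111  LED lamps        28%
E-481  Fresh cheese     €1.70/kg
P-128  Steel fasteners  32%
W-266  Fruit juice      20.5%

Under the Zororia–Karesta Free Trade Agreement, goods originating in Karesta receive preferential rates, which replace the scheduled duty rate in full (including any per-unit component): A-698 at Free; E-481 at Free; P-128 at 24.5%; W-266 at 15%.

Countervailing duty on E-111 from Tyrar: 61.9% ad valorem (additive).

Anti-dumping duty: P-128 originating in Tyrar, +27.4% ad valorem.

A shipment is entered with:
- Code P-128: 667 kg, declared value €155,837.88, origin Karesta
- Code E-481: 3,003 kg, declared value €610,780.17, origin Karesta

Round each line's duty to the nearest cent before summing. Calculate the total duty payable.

Line 1 (P-128, Karesta, 667 kg, €155,837.88):
Base rate for P-128 is 32%.
Origin Karesta qualifies under the Zororia–Karesta agreement and P-128 is covered: preferential rate 24.5% applies instead.
The additional-duty order on P-128 targets Tyrar, not Karesta; it does not apply.
Duty = €155,837.88 × 24.5% = €38,180.28.
Line 2 (E-481, Karesta, 3,003 kg, €610,780.17):
Base rate for E-481 is €1.70/kg.
Origin Karesta qualifies under the Zororia–Karesta agreement and E-481 is covered: preferential rate Free applies instead.
Duty = €610,780.17 × 0% = €0.00.
Total = €38,180.28 + €0.00 = €38,180.28.

€38,180.28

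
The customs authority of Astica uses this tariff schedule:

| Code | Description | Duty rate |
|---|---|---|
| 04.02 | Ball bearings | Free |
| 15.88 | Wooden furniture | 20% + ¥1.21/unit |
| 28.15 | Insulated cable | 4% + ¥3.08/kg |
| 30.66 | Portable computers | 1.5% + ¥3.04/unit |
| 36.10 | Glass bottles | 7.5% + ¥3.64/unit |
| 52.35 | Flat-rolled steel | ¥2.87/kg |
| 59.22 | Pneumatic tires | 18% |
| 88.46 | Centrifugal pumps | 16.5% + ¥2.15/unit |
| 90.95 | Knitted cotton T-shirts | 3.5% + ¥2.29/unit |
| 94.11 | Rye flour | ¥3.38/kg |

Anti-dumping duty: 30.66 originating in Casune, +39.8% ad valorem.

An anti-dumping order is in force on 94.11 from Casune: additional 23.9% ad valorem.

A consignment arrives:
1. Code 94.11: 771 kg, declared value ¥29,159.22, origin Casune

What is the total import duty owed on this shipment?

Line 1 (94.11, Casune, 771 kg, ¥29,159.22):
Base rate for 94.11 is ¥3.38/kg.
Additional duty on 94.11 from Casune: +23.9% ad valorem. Applied ad valorem rate = 23.9%.
Duty = ¥29,159.22 × 23.9% + 771 × ¥3.38 = ¥9,575.03.

¥9,575.03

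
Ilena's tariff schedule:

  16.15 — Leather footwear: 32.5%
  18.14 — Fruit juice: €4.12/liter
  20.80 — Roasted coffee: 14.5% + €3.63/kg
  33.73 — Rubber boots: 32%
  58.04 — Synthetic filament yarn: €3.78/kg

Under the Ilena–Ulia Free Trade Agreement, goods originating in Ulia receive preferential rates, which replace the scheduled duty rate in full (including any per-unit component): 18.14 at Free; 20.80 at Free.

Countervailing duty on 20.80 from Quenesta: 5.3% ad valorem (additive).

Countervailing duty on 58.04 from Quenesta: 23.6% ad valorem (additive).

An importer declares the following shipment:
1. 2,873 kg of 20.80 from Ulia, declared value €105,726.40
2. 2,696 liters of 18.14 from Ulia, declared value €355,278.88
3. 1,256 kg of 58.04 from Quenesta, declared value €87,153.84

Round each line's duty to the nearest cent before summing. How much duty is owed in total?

Line 1 (20.80, Ulia, 2,873 kg, €105,726.40):
Base rate for 20.80 is 14.5% + €3.63/kg.
Origin Ulia qualifies under the Ilena–Ulia agreement and 20.80 is covered: preferential rate Free applies instead.
The additional-duty order on 20.80 targets Quenesta, not Ulia; it does not apply.
Duty = €105,726.40 × 0% = €0.00.
Line 2 (18.14, Ulia, 2,696 liters, €355,278.88):
Base rate for 18.14 is €4.12/liter.
Origin Ulia qualifies under the Ilena–Ulia agreement and 18.14 is covered: preferential rate Free applies instead.
Duty = €355,278.88 × 0% = €0.00.
Line 3 (58.04, Quenesta, 1,256 kg, €87,153.84):
Base rate for 58.04 is €3.78/kg.
Additional duty on 58.04 from Quenesta: +23.6% ad valorem. Applied ad valorem rate = 23.6%.
Duty = €87,153.84 × 23.6% + 1,256 × €3.78 = €25,315.99.
Total = €0.00 + €0.00 + €25,315.99 = €25,315.99.

€25,315.99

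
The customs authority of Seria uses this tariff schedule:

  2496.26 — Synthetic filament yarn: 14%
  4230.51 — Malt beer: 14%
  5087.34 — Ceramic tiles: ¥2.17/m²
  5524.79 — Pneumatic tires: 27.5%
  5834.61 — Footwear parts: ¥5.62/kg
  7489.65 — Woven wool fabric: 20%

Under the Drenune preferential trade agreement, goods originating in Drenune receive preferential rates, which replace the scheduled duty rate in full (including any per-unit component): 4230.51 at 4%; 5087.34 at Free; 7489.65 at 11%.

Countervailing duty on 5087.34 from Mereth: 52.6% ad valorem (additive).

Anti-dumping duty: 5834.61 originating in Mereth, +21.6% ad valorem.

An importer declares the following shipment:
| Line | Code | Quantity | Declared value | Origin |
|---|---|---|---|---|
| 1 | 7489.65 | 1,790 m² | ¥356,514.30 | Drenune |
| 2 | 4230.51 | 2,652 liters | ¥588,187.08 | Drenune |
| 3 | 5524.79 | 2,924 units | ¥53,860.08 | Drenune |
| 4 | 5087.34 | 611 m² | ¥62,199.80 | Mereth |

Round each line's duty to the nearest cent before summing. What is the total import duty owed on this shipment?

Line 1 (7489.65, Drenune, 1,790 m², ¥356,514.30):
Base rate for 7489.65 is 20%.
Origin Drenune qualifies under the Seria–Drenune agreement and 7489.65 is covered: preferential rate 11% applies instead.
Duty = ¥356,514.30 × 11% = ¥39,216.57.
Line 2 (4230.51, Drenune, 2,652 liters, ¥588,187.08):
Base rate for 4230.51 is 14%.
Origin Drenune qualifies under the Seria–Drenune agreement and 4230.51 is covered: preferential rate 4% applies instead.
Duty = ¥588,187.08 × 4% = ¥23,527.48.
Line 3 (5524.79, Drenune, 2,924 units, ¥53,860.08):
Base rate for 5524.79 is 27.5%.
Origin Drenune is the FTA partner but 5524.79 is not on the preference list; base rate stands.
Duty = ¥53,860.08 × 27.5% = ¥14,811.52.
Line 4 (5087.34, Mereth, 611 m², ¥62,199.80):
Base rate for 5087.34 is ¥2.17/m².
5087.34 has an FTA preferential rate, but origin Mereth is not Drenune; base rate stands.
Additional duty on 5087.34 from Mereth: +52.6% ad valorem. Applied ad valorem rate = 52.6%.
Duty = ¥62,199.80 × 52.6% + 611 × ¥2.17 = ¥34,042.96.
Total = ¥39,216.57 + ¥23,527.48 + ¥14,811.52 + ¥34,042.96 = ¥111,598.53.

¥111,598.53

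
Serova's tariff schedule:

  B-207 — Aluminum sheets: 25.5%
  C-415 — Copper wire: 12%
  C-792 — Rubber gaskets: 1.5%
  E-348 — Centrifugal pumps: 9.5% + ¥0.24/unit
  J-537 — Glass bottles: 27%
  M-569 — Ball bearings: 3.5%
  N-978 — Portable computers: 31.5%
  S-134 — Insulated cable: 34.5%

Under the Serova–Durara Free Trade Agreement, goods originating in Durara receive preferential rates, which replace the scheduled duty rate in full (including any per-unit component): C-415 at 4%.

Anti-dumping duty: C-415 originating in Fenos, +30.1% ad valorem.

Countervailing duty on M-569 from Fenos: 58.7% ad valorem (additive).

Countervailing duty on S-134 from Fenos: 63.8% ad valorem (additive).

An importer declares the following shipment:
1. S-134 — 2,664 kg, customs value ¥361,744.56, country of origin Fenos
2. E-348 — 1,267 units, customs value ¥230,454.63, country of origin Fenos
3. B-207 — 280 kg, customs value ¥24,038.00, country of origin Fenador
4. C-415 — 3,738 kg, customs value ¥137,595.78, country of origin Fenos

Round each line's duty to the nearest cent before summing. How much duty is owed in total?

¥441,849.68

Line 1 (S-134, Fenos, 2,664 kg, ¥361,744.56):
Base rate for S-134 is 34.5%.
Additional duty on S-134 from Fenos: +63.8%. Applied ad valorem rate: 34.5% + 63.8% = 98.3%.
Duty = ¥361,744.56 × 98.3% = ¥355,594.90.
Line 2 (E-348, Fenos, 1,267 units, ¥230,454.63):
Base rate for E-348 is 9.5% + ¥0.24/unit.
Duty = ¥230,454.63 × 9.5% + 1,267 × ¥0.24 = ¥22,197.27.
Line 3 (B-207, Fenador, 280 kg, ¥24,038.00):
Base rate for B-207 is 25.5%.
Duty = ¥24,038.00 × 25.5% = ¥6,129.69.
Line 4 (C-415, Fenos, 3,738 kg, ¥137,595.78):
Base rate for C-415 is 12%.
C-415 has an FTA preferential rate, but origin Fenos is not Durara; base rate stands.
Additional duty on C-415 from Fenos: +30.1%. Applied ad valorem rate: 12% + 30.1% = 42.1%.
Duty = ¥137,595.78 × 42.1% = ¥57,927.82.
Total = ¥355,594.90 + ¥22,197.27 + ¥6,129.69 + ¥57,927.82 = ¥441,849.68.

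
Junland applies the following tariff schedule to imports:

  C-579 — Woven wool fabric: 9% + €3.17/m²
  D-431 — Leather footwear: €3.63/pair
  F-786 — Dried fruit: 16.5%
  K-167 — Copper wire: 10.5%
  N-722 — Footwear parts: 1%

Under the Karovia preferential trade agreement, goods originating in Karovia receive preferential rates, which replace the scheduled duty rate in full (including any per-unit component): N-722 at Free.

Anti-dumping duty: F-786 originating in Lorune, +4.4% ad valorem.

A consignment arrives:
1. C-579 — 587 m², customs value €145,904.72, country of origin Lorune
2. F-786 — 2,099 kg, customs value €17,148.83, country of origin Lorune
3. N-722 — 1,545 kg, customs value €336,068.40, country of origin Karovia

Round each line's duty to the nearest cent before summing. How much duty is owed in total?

Line 1 (C-579, Lorune, 587 m², €145,904.72):
Base rate for C-579 is 9% + €3.17/m².
Duty = €145,904.72 × 9% + 587 × €3.17 = €14,992.21.
Line 2 (F-786, Lorune, 2,099 kg, €17,148.83):
Base rate for F-786 is 16.5%.
Additional duty on F-786 from Lorune: +4.4%. Applied ad valorem rate: 16.5% + 4.4% = 20.9%.
Duty = €17,148.83 × 20.9% = €3,584.11.
Line 3 (N-722, Karovia, 1,545 kg, €336,068.40):
Base rate for N-722 is 1%.
Origin Karovia qualifies under the Junland–Karovia agreement and N-722 is covered: preferential rate Free applies instead.
Duty = €336,068.40 × 0% = €0.00.
Total = €14,992.21 + €3,584.11 + €0.00 = €18,576.32.

€18,576.32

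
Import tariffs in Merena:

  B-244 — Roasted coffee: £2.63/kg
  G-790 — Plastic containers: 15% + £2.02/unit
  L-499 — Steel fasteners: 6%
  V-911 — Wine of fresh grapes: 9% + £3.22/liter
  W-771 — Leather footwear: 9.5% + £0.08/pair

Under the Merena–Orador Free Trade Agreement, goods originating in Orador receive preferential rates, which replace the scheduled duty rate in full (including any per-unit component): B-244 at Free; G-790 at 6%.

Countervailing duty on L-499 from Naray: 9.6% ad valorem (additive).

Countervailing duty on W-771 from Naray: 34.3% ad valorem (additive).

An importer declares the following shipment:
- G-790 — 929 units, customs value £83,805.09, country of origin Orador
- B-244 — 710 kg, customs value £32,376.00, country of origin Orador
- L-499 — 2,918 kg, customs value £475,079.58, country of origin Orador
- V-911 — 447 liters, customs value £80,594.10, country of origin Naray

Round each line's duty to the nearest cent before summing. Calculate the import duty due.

£42,225.89

Line 1 (G-790, Orador, 929 units, £83,805.09):
Base rate for G-790 is 15% + £2.02/unit.
Origin Orador qualifies under the Merena–Orador agreement and G-790 is covered: preferential rate 6% applies instead.
Duty = £83,805.09 × 6% = £5,028.31.
Line 2 (B-244, Orador, 710 kg, £32,376.00):
Base rate for B-244 is £2.63/kg.
Origin Orador qualifies under the Merena–Orador agreement and B-244 is covered: preferential rate Free applies instead.
Duty = £32,376.00 × 0% = £0.00.
Line 3 (L-499, Orador, 2,918 kg, £475,079.58):
Base rate for L-499 is 6%.
Origin Orador is the FTA partner but L-499 is not on the preference list; base rate stands.
The additional-duty order on L-499 targets Naray, not Orador; it does not apply.
Duty = £475,079.58 × 6% = £28,504.77.
Line 4 (V-911, Naray, 447 liters, £80,594.10):
Base rate for V-911 is 9% + £3.22/liter.
Duty = £80,594.10 × 9% + 447 × £3.22 = £8,692.81.
Total = £5,028.31 + £0.00 + £28,504.77 + £8,692.81 = £42,225.89.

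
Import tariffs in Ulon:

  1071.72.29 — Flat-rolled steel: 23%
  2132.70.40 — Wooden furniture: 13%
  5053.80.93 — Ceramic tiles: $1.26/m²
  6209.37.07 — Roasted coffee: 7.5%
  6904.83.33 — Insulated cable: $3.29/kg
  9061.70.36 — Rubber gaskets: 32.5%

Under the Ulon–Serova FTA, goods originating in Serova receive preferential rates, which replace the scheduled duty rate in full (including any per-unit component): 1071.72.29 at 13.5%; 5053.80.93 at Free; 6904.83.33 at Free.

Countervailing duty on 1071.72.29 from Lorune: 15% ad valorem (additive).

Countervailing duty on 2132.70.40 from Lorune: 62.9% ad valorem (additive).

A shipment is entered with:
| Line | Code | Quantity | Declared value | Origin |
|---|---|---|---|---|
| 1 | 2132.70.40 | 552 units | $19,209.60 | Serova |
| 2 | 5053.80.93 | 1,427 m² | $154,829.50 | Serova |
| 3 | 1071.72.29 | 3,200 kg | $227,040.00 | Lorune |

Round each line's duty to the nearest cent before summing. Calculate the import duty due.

Line 1 (2132.70.40, Serova, 552 units, $19,209.60):
Base rate for 2132.70.40 is 13%.
Origin Serova is the FTA partner but 2132.70.40 is not on the preference list; base rate stands.
The additional-duty order on 2132.70.40 targets Lorune, not Serova; it does not apply.
Duty = $19,209.60 × 13% = $2,497.25.
Line 2 (5053.80.93, Serova, 1,427 m², $154,829.50):
Base rate for 5053.80.93 is $1.26/m².
Origin Serova qualifies under the Ulon–Serova agreement and 5053.80.93 is covered: preferential rate Free applies instead.
Duty = $154,829.50 × 0% = $0.00.
Line 3 (1071.72.29, Lorune, 3,200 kg, $227,040.00):
Base rate for 1071.72.29 is 23%.
1071.72.29 has an FTA preferential rate, but origin Lorune is not Serova; base rate stands.
Additional duty on 1071.72.29 from Lorune: +15%. Applied ad valorem rate: 23% + 15% = 38%.
Duty = $227,040.00 × 38% = $86,275.20.
Total = $2,497.25 + $0.00 + $86,275.20 = $88,772.45.

$88,772.45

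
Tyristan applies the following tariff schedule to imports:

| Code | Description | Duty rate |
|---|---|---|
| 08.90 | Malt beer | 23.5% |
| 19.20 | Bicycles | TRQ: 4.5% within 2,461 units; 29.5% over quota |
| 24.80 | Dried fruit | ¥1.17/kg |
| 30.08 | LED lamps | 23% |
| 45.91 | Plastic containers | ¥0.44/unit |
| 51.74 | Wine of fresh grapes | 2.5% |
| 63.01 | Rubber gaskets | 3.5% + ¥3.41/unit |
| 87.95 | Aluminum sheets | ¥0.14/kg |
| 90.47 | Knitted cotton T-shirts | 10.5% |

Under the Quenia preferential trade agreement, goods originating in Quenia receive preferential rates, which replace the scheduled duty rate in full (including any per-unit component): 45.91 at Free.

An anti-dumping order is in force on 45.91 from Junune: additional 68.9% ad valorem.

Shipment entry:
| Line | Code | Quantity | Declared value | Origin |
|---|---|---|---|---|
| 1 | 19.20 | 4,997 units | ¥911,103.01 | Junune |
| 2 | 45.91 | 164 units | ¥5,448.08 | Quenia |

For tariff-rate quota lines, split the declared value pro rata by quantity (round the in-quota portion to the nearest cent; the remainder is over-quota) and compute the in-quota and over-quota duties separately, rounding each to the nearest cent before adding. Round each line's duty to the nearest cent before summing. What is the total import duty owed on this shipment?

Line 1 (19.20, Junune, 4,997 units, ¥911,103.01):
Code 19.20 is under a tariff-rate quota (threshold 2,461 units). In-quota: 2,461 units at 4.5%; over-quota: 2,536 units at 29.5%.
Pro-rata value split: in-quota = ¥911,103.01 × 2,461/4,997 = ¥448,714.13; over-quota = ¥911,103.01 − ¥448,714.13 = ¥462,388.88.
In-quota duty = ¥448,714.13 × 4.5% = ¥20,192.14. Over-quota duty = ¥462,388.88 × 29.5% = ¥136,404.72.
Line duty = ¥20,192.14 + ¥136,404.72 = ¥156,596.86.
Line 2 (45.91, Quenia, 164 units, ¥5,448.08):
Base rate for 45.91 is ¥0.44/unit.
Origin Quenia qualifies under the Tyristan–Quenia agreement and 45.91 is covered: preferential rate Free applies instead.
The additional-duty order on 45.91 targets Junune, not Quenia; it does not apply.
Duty = ¥5,448.08 × 0% = ¥0.00.
Total = ¥156,596.86 + ¥0.00 = ¥156,596.86.

¥156,596.86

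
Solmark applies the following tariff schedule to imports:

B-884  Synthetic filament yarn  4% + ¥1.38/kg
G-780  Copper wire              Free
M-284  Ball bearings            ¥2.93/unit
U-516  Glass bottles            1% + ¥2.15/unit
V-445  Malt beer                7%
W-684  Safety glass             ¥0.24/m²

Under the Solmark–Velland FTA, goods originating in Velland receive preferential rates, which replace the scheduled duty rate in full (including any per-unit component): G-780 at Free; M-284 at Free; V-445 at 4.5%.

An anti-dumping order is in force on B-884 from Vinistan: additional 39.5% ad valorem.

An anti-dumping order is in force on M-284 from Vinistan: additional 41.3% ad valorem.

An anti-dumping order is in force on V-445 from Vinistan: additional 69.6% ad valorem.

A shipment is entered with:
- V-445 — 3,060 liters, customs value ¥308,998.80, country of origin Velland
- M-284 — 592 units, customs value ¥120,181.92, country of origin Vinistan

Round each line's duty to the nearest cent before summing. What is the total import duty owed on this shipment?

¥65,274.64

Line 1 (V-445, Velland, 3,060 liters, ¥308,998.80):
Base rate for V-445 is 7%.
Origin Velland qualifies under the Solmark–Velland agreement and V-445 is covered: preferential rate 4.5% applies instead.
The additional-duty order on V-445 targets Vinistan, not Velland; it does not apply.
Duty = ¥308,998.80 × 4.5% = ¥13,904.95.
Line 2 (M-284, Vinistan, 592 units, ¥120,181.92):
Base rate for M-284 is ¥2.93/unit.
M-284 has an FTA preferential rate, but origin Vinistan is not Velland; base rate stands.
Additional duty on M-284 from Vinistan: +41.3% ad valorem. Applied ad valorem rate = 41.3%.
Duty = ¥120,181.92 × 41.3% + 592 × ¥2.93 = ¥51,369.69.
Total = ¥13,904.95 + ¥51,369.69 = ¥65,274.64.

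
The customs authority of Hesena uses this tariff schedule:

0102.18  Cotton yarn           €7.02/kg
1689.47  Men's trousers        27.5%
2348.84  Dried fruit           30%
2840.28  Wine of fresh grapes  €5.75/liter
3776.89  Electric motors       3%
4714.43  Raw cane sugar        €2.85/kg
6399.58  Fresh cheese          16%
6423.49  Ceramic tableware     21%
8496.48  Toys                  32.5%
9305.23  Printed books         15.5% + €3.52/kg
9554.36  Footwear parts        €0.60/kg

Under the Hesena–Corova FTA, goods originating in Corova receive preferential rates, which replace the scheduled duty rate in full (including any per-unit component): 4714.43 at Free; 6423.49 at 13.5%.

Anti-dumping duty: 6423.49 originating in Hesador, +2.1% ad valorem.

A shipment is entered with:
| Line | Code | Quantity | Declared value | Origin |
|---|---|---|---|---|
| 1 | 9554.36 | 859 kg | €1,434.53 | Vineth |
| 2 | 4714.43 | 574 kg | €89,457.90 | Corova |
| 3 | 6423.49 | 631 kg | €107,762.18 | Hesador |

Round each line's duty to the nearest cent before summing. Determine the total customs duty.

Line 1 (9554.36, Vineth, 859 kg, €1,434.53):
Base rate for 9554.36 is €0.60/kg.
Duty = 859 × €0.60 = €515.40.
Line 2 (4714.43, Corova, 574 kg, €89,457.90):
Base rate for 4714.43 is €2.85/kg.
Origin Corova qualifies under the Hesena–Corova agreement and 4714.43 is covered: preferential rate Free applies instead.
Duty = €89,457.90 × 0% = €0.00.
Line 3 (6423.49, Hesador, 631 kg, €107,762.18):
Base rate for 6423.49 is 21%.
6423.49 has an FTA preferential rate, but origin Hesador is not Corova; base rate stands.
Additional duty on 6423.49 from Hesador: +2.1%. Applied ad valorem rate: 21% + 2.1% = 23.1%.
Duty = €107,762.18 × 23.1% = €24,893.06.
Total = €515.40 + €0.00 + €24,893.06 = €25,408.46.

€25,408.46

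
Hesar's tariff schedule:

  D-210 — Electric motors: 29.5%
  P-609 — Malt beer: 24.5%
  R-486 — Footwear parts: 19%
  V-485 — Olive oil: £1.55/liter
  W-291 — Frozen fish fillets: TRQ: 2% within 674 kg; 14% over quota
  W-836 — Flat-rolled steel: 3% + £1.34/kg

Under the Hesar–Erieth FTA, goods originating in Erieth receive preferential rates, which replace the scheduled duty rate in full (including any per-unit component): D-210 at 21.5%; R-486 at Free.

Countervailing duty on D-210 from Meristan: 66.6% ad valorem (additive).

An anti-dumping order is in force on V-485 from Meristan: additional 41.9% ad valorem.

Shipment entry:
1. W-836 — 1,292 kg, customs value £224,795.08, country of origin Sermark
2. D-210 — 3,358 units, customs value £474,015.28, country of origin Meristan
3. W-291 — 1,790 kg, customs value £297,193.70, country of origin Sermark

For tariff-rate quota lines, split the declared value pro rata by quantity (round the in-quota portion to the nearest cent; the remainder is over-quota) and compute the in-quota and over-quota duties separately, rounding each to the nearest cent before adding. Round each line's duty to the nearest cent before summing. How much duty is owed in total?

Line 1 (W-836, Sermark, 1,292 kg, £224,795.08):
Base rate for W-836 is 3% + £1.34/kg.
Duty = £224,795.08 × 3% + 1,292 × £1.34 = £8,475.13.
Line 2 (D-210, Meristan, 3,358 units, £474,015.28):
Base rate for D-210 is 29.5%.
D-210 has an FTA preferential rate, but origin Meristan is not Erieth; base rate stands.
Additional duty on D-210 from Meristan: +66.6%. Applied ad valorem rate: 29.5% + 66.6% = 96.1%.
Duty = £474,015.28 × 96.1% = £455,528.68.
Line 3 (W-291, Sermark, 1,790 kg, £297,193.70):
Code W-291 is under a tariff-rate quota (threshold 674 kg). In-quota: 674 kg at 2%; over-quota: 1,116 kg at 14%.
Pro-rata value split: in-quota = £297,193.70 × 674/1,790 = £111,904.22; over-quota = £297,193.70 − £111,904.22 = £185,289.48.
In-quota duty = £111,904.22 × 2% = £2,238.08. Over-quota duty = £185,289.48 × 14% = £25,940.53.
Line duty = £2,238.08 + £25,940.53 = £28,178.61.
Total = £8,475.13 + £455,528.68 + £28,178.61 = £492,182.42.

£492,182.42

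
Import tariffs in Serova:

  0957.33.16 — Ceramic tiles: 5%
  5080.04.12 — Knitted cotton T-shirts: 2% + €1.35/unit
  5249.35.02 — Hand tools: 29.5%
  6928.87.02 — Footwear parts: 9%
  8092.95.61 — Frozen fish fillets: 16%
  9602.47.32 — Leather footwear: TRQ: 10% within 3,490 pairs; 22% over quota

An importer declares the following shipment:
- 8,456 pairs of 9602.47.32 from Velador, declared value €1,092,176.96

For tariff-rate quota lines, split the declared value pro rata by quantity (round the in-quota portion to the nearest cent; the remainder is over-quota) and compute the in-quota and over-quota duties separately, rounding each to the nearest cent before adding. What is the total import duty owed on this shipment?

€186,186.72

Line 1 (9602.47.32, Velador, 8,456 pairs, €1,092,176.96):
Code 9602.47.32 is under a tariff-rate quota (threshold 3,490 pairs). In-quota: 3,490 pairs at 10%; over-quota: 4,966 pairs at 22%.
Pro-rata value split: in-quota = €1,092,176.96 × 3,490/8,456 = €450,768.40; over-quota = €1,092,176.96 − €450,768.40 = €641,408.56.
In-quota duty = €450,768.40 × 10% = €45,076.84. Over-quota duty = €641,408.56 × 22% = €141,109.88.
Line duty = €45,076.84 + €141,109.88 = €186,186.72.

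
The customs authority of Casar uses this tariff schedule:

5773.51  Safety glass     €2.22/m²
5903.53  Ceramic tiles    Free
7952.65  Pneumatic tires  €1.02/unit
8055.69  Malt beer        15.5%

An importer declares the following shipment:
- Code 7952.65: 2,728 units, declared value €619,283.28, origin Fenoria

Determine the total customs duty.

€2,782.56

Line 1 (7952.65, Fenoria, 2,728 units, €619,283.28):
Base rate for 7952.65 is €1.02/unit.
Duty = 2,728 × €1.02 = €2,782.56.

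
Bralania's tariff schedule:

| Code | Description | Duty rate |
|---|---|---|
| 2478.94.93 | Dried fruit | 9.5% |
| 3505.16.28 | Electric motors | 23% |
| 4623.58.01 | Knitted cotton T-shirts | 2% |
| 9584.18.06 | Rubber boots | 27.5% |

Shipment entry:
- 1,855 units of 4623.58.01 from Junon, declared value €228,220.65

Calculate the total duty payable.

€4,564.41

Line 1 (4623.58.01, Junon, 1,855 units, €228,220.65):
Base rate for 4623.58.01 is 2%.
Duty = €228,220.65 × 2% = €4,564.41.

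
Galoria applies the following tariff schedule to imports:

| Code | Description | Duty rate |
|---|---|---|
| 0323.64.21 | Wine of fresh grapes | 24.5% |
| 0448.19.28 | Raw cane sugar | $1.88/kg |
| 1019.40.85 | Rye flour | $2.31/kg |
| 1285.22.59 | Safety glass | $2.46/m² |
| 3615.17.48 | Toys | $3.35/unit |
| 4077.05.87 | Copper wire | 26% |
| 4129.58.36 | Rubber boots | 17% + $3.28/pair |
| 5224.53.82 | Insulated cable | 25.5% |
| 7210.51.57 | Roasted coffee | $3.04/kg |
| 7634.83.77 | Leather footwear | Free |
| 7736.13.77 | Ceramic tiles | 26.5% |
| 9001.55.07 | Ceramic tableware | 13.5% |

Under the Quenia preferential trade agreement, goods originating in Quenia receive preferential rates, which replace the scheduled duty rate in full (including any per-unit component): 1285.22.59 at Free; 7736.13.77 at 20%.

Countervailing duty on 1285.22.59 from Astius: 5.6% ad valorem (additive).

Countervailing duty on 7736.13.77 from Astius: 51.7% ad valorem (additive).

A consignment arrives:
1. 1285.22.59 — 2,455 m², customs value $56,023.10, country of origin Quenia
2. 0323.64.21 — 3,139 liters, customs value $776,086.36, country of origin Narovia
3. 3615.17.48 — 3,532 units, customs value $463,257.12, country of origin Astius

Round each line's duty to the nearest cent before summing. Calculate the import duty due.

Line 1 (1285.22.59, Quenia, 2,455 m², $56,023.10):
Base rate for 1285.22.59 is $2.46/m².
Origin Quenia qualifies under the Galoria–Quenia agreement and 1285.22.59 is covered: preferential rate Free applies instead.
The additional-duty order on 1285.22.59 targets Astius, not Quenia; it does not apply.
Duty = $56,023.10 × 0% = $0.00.
Line 2 (0323.64.21, Narovia, 3,139 liters, $776,086.36):
Base rate for 0323.64.21 is 24.5%.
Duty = $776,086.36 × 24.5% = $190,141.16.
Line 3 (3615.17.48, Astius, 3,532 units, $463,257.12):
Base rate for 3615.17.48 is $3.35/unit.
Duty = 3,532 × $3.35 = $11,832.20.
Total = $0.00 + $190,141.16 + $11,832.20 = $201,973.36.

$201,973.36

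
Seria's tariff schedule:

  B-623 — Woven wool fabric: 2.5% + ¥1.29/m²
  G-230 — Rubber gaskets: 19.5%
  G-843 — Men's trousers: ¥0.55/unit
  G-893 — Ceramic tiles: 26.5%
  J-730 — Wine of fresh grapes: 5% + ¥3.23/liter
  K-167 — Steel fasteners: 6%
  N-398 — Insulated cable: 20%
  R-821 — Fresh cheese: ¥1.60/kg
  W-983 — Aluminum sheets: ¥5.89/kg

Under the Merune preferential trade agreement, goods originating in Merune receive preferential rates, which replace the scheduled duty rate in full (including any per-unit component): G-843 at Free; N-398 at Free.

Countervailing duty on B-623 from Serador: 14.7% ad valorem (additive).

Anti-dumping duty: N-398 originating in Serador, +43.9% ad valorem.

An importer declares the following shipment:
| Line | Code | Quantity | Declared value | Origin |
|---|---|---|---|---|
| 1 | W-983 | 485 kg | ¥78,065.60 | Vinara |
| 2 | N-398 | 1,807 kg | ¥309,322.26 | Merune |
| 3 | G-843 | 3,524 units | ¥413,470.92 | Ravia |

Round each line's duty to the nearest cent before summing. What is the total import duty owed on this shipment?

¥4,794.85

Line 1 (W-983, Vinara, 485 kg, ¥78,065.60):
Base rate for W-983 is ¥5.89/kg.
Duty = 485 × ¥5.89 = ¥2,856.65.
Line 2 (N-398, Merune, 1,807 kg, ¥309,322.26):
Base rate for N-398 is 20%.
Origin Merune qualifies under the Seria–Merune agreement and N-398 is covered: preferential rate Free applies instead.
The additional-duty order on N-398 targets Serador, not Merune; it does not apply.
Duty = ¥309,322.26 × 0% = ¥0.00.
Line 3 (G-843, Ravia, 3,524 units, ¥413,470.92):
Base rate for G-843 is ¥0.55/unit.
G-843 has an FTA preferential rate, but origin Ravia is not Merune; base rate stands.
Duty = 3,524 × ¥0.55 = ¥1,938.20.
Total = ¥2,856.65 + ¥0.00 + ¥1,938.20 = ¥4,794.85.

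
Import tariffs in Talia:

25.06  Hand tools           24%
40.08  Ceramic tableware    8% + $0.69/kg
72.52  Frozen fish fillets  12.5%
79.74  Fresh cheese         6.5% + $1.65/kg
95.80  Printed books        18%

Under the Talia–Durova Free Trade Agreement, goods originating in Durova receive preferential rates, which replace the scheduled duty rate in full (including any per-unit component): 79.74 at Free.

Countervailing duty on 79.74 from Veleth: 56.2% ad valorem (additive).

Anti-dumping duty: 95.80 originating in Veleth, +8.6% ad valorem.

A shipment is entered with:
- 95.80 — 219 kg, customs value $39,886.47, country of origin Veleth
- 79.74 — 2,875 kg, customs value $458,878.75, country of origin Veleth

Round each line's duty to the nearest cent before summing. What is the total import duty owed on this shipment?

Line 1 (95.80, Veleth, 219 kg, $39,886.47):
Base rate for 95.80 is 18%.
Additional duty on 95.80 from Veleth: +8.6%. Applied ad valorem rate: 18% + 8.6% = 26.6%.
Duty = $39,886.47 × 26.6% = $10,609.80.
Line 2 (79.74, Veleth, 2,875 kg, $458,878.75):
Base rate for 79.74 is 6.5% + $1.65/kg.
79.74 has an FTA preferential rate, but origin Veleth is not Durova; base rate stands.
Additional duty on 79.74 from Veleth: +56.2%. Applied ad valorem rate: 6.5% + 56.2% = 62.7%.
Duty = $458,878.75 × 62.7% + 2,875 × $1.65 = $292,460.73.
Total = $10,609.80 + $292,460.73 = $303,070.53.

$303,070.53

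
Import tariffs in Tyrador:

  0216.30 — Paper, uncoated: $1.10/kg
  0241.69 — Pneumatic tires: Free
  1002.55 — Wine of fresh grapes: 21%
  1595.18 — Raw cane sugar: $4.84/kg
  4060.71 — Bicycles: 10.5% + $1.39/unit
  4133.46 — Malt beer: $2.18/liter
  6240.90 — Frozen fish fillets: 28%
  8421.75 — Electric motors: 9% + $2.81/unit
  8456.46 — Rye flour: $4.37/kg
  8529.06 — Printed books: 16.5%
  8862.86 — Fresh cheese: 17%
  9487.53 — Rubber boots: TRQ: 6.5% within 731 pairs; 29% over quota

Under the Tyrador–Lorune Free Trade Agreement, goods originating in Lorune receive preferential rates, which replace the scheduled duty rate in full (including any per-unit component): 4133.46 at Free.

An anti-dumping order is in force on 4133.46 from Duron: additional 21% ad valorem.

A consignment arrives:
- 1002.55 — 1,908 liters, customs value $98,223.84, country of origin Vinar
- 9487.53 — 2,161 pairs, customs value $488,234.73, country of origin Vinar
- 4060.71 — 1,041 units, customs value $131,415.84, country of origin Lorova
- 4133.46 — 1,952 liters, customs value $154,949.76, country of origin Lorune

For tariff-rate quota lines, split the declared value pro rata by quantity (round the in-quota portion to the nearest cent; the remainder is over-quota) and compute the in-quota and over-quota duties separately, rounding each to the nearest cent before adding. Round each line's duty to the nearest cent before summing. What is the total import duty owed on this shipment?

Line 1 (1002.55, Vinar, 1,908 liters, $98,223.84):
Base rate for 1002.55 is 21%.
Duty = $98,223.84 × 21% = $20,627.01.
Line 2 (9487.53, Vinar, 2,161 pairs, $488,234.73):
Code 9487.53 is under a tariff-rate quota (threshold 731 pairs). In-quota: 731 pairs at 6.5%; over-quota: 1,430 pairs at 29%.
Pro-rata value split: in-quota = $488,234.73 × 731/2,161 = $165,154.83; over-quota = $488,234.73 − $165,154.83 = $323,079.90.
In-quota duty = $165,154.83 × 6.5% = $10,735.06. Over-quota duty = $323,079.90 × 29% = $93,693.17.
Line duty = $10,735.06 + $93,693.17 = $104,428.23.
Line 3 (4060.71, Lorova, 1,041 units, $131,415.84):
Base rate for 4060.71 is 10.5% + $1.39/unit.
Duty = $131,415.84 × 10.5% + 1,041 × $1.39 = $15,245.65.
Line 4 (4133.46, Lorune, 1,952 liters, $154,949.76):
Base rate for 4133.46 is $2.18/liter.
Origin Lorune qualifies under the Tyrador–Lorune agreement and 4133.46 is covered: preferential rate Free applies instead.
The additional-duty order on 4133.46 targets Duron, not Lorune; it does not apply.
Duty = $154,949.76 × 0% = $0.00.
Total = $20,627.01 + $104,428.23 + $15,245.65 + $0.00 = $140,300.89.

$140,300.89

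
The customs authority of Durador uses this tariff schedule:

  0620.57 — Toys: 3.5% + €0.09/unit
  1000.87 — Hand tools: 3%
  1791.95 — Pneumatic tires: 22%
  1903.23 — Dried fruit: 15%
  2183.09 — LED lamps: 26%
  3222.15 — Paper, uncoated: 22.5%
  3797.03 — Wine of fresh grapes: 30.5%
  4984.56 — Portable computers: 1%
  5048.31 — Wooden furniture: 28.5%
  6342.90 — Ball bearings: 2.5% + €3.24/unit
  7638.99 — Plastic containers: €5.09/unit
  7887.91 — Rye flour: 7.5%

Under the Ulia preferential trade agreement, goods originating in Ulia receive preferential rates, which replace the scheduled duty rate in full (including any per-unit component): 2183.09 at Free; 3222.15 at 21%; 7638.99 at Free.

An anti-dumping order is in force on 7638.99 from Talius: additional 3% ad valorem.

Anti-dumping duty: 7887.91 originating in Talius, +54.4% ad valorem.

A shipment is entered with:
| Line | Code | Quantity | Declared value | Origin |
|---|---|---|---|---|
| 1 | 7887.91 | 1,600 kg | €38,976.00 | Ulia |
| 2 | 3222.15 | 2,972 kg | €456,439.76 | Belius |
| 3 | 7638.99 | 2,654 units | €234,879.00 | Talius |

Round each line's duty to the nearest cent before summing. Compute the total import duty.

Line 1 (7887.91, Ulia, 1,600 kg, €38,976.00):
Base rate for 7887.91 is 7.5%.
Origin Ulia is the FTA partner but 7887.91 is not on the preference list; base rate stands.
The additional-duty order on 7887.91 targets Talius, not Ulia; it does not apply.
Duty = €38,976.00 × 7.5% = €2,923.20.
Line 2 (3222.15, Belius, 2,972 kg, €456,439.76):
Base rate for 3222.15 is 22.5%.
3222.15 has an FTA preferential rate, but origin Belius is not Ulia; base rate stands.
Duty = €456,439.76 × 22.5% = €102,698.95.
Line 3 (7638.99, Talius, 2,654 units, €234,879.00):
Base rate for 7638.99 is €5.09/unit.
7638.99 has an FTA preferential rate, but origin Talius is not Ulia; base rate stands.
Additional duty on 7638.99 from Talius: +3% ad valorem. Applied ad valorem rate = 3%.
Duty = €234,879.00 × 3% + 2,654 × €5.09 = €20,555.23.
Total = €2,923.20 + €102,698.95 + €20,555.23 = €126,177.38.

€126,177.38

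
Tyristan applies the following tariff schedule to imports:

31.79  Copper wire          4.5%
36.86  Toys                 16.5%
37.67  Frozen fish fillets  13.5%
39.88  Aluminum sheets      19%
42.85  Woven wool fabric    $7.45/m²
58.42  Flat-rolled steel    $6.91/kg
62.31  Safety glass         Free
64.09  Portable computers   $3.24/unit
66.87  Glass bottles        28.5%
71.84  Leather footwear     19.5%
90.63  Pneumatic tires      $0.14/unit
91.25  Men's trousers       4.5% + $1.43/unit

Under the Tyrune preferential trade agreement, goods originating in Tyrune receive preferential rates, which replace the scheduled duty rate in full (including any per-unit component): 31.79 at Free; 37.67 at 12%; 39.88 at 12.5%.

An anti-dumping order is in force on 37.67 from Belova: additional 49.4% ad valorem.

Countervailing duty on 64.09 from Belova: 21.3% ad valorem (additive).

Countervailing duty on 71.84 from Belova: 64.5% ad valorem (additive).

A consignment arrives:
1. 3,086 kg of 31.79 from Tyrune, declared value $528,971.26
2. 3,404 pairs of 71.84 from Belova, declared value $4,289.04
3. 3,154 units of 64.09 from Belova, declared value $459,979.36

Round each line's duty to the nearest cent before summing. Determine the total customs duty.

Line 1 (31.79, Tyrune, 3,086 kg, $528,971.26):
Base rate for 31.79 is 4.5%.
Origin Tyrune qualifies under the Tyristan–Tyrune agreement and 31.79 is covered: preferential rate Free applies instead.
Duty = $528,971.26 × 0% = $0.00.
Line 2 (71.84, Belova, 3,404 pairs, $4,289.04):
Base rate for 71.84 is 19.5%.
Additional duty on 71.84 from Belova: +64.5%. Applied ad valorem rate: 19.5% + 64.5% = 84%.
Duty = $4,289.04 × 84% = $3,602.79.
Line 3 (64.09, Belova, 3,154 units, $459,979.36):
Base rate for 64.09 is $3.24/unit.
Additional duty on 64.09 from Belova: +21.3% ad valorem. Applied ad valorem rate = 21.3%.
Duty = $459,979.36 × 21.3% + 3,154 × $3.24 = $108,194.56.
Total = $0.00 + $3,602.79 + $108,194.56 = $111,797.35.

$111,797.35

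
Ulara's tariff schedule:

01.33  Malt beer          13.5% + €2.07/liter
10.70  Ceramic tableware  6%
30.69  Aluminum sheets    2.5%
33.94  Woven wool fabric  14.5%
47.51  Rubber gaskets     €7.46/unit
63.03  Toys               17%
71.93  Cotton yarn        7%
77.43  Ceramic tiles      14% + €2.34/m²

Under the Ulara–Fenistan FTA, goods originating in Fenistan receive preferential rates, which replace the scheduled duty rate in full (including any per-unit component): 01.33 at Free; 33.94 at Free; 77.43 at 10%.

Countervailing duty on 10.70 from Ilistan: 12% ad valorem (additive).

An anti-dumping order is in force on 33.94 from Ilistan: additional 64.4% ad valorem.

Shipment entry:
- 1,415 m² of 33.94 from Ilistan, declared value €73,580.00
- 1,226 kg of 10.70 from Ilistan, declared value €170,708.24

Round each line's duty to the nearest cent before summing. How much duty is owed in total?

Line 1 (33.94, Ilistan, 1,415 m², €73,580.00):
Base rate for 33.94 is 14.5%.
33.94 has an FTA preferential rate, but origin Ilistan is not Fenistan; base rate stands.
Additional duty on 33.94 from Ilistan: +64.4%. Applied ad valorem rate: 14.5% + 64.4% = 78.9%.
Duty = €73,580.00 × 78.9% = €58,054.62.
Line 2 (10.70, Ilistan, 1,226 kg, €170,708.24):
Base rate for 10.70 is 6%.
Additional duty on 10.70 from Ilistan: +12%. Applied ad valorem rate: 6% + 12% = 18%.
Duty = €170,708.24 × 18% = €30,727.48.
Total = €58,054.62 + €30,727.48 = €88,782.10.

€88,782.10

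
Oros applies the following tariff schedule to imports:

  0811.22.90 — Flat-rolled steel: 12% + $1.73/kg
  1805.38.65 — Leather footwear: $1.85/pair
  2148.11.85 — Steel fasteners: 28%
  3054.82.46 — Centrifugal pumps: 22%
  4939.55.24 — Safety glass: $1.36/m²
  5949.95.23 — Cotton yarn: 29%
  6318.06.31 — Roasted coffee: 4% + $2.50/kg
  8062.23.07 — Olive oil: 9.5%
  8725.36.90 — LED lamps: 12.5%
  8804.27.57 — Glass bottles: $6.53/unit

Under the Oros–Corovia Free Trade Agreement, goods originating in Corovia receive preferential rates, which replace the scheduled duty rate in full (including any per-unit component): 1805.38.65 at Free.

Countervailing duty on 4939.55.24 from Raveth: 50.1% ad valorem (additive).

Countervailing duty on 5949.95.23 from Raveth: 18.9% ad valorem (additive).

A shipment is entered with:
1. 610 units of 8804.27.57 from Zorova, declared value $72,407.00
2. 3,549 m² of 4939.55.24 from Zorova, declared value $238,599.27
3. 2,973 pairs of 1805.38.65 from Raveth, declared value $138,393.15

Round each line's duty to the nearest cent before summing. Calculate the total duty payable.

$14,309.99

Line 1 (8804.27.57, Zorova, 610 units, $72,407.00):
Base rate for 8804.27.57 is $6.53/unit.
Duty = 610 × $6.53 = $3,983.30.
Line 2 (4939.55.24, Zorova, 3,549 m², $238,599.27):
Base rate for 4939.55.24 is $1.36/m².
The additional-duty order on 4939.55.24 targets Raveth, not Zorova; it does not apply.
Duty = 3,549 × $1.36 = $4,826.64.
Line 3 (1805.38.65, Raveth, 2,973 pairs, $138,393.15):
Base rate for 1805.38.65 is $1.85/pair.
1805.38.65 has an FTA preferential rate, but origin Raveth is not Corovia; base rate stands.
Duty = 2,973 × $1.85 = $5,500.05.
Total = $3,983.30 + $4,826.64 + $5,500.05 = $14,309.99.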